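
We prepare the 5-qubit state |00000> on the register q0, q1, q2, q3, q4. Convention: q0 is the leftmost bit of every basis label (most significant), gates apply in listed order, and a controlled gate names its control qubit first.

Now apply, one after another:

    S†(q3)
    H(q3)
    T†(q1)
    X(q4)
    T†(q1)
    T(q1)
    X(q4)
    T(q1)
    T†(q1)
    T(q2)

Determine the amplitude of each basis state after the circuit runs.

The final amplitudes are sqrt(2)/2 on |00000>, sqrt(2)/2 on |00010>, and 0 on every other basis state. Key observation: steps 3-8 multiply out to the identity, so the circuit reduces to the remaining gates.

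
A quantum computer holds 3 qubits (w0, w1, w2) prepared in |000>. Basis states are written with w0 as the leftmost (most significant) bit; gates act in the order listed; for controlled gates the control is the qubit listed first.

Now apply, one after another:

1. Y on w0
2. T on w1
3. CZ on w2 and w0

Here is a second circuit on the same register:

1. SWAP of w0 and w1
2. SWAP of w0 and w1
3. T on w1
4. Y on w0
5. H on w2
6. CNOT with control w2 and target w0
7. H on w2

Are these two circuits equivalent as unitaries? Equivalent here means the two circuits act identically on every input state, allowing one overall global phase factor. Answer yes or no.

No — the two circuits implement different unitaries, even allowing a global phase.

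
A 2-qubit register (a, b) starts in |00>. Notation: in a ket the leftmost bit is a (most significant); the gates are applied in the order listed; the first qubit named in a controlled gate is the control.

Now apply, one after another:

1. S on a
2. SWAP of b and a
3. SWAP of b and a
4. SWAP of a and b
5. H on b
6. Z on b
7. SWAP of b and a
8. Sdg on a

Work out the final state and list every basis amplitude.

After the circuit, the state carries amplitude sqrt(2)/2 on |00>, 0 on |01>, sqrt(2)*I/2 on |10>, 0 on |11>.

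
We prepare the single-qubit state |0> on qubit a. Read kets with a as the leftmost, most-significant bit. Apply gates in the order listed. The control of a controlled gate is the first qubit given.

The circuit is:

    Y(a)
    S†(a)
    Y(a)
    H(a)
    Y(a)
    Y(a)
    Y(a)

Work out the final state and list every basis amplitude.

After the circuit, the state carries amplitude -sqrt(2)/2 on |0>, sqrt(2)/2 on |1>.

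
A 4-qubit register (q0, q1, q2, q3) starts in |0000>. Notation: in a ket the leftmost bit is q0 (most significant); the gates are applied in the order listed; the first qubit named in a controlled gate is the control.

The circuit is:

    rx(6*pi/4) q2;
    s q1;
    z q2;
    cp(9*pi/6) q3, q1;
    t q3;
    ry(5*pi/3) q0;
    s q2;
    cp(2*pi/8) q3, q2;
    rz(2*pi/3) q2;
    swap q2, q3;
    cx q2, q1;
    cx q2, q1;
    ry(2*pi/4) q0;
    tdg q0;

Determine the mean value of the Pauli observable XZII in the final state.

The expectation value of XZII is sqrt(2)/4. Key observation: gates 11-12 undo each other exactly, leaving only the rest of the circuit to track.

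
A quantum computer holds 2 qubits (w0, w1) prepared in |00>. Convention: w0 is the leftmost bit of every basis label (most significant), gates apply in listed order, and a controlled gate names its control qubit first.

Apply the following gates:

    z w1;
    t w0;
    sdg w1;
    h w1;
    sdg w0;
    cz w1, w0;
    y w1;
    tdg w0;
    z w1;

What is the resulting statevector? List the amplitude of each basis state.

After the circuit, the state carries amplitude -sqrt(2)*I/2 on |00>, -sqrt(2)*I/2 on |01>, 0 on |10>, 0 on |11>.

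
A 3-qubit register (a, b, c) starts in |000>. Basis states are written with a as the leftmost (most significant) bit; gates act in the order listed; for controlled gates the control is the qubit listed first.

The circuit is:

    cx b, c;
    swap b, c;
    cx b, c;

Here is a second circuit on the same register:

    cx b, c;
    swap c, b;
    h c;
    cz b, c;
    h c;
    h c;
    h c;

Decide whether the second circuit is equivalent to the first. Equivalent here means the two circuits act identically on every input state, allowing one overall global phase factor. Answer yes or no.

Yes: on every input state the two circuits agree up to one overall phase factor.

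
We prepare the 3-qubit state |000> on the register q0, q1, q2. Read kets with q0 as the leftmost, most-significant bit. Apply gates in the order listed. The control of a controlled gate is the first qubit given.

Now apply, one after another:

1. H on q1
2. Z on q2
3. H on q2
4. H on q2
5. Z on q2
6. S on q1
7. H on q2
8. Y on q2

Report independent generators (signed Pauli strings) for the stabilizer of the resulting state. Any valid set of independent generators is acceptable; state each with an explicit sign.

The final state is stabilized by the group generated by +IYI, -IIX, +ZII; other independent generating sets are equally valid. Key observation: steps 2-5 multiply out to the identity, so the circuit reduces to the remaining gates.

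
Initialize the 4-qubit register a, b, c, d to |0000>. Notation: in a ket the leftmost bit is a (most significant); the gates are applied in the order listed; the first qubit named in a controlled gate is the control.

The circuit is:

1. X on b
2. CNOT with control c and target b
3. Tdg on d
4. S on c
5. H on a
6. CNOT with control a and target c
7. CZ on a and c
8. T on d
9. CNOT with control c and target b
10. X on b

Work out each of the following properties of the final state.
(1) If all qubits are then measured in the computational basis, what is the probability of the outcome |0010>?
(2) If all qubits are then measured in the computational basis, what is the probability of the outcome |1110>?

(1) Outcome |0010> occurs with probability 0.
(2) Outcome |1110> occurs with probability 1/2.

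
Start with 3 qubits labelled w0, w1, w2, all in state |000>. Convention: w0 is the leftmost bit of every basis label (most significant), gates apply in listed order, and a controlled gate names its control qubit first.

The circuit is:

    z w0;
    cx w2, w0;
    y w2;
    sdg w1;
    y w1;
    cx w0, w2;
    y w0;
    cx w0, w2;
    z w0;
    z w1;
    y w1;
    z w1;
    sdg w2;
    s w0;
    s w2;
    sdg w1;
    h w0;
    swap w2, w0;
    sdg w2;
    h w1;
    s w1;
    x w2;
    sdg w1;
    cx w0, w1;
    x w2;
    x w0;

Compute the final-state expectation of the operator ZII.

In the final state, ZII has expectation -1.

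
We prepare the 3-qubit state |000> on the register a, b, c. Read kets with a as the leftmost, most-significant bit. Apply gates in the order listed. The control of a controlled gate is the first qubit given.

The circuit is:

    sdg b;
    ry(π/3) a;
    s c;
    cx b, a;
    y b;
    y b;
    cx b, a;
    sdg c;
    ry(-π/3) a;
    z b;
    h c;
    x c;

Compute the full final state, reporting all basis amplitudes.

The final amplitudes are sqrt(2)/2 on |000>, sqrt(2)/2 on |001>, and 0 on every other basis state.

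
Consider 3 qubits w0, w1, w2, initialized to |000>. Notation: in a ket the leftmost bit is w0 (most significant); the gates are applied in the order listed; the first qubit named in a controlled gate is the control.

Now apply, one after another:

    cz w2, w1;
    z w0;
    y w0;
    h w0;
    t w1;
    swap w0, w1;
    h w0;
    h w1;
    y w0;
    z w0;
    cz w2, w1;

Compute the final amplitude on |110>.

The final state's coefficient on |110> equals sqrt(2)/2.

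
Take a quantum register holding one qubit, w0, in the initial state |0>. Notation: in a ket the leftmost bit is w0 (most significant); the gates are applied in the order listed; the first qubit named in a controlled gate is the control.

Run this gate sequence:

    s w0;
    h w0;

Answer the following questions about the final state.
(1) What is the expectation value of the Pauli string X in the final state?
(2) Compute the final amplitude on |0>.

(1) The observable X averages to 1.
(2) The final state's coefficient on |0> equals sqrt(2)/2.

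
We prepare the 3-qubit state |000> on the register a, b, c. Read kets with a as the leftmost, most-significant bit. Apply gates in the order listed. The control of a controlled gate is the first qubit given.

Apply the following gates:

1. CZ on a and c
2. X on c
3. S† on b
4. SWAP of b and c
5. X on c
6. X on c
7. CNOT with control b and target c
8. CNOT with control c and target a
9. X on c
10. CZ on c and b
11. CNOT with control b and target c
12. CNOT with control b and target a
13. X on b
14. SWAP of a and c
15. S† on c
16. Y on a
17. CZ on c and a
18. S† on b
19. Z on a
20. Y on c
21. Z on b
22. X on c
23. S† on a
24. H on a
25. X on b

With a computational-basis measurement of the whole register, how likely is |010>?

Outcome |010> occurs with probability 1/2.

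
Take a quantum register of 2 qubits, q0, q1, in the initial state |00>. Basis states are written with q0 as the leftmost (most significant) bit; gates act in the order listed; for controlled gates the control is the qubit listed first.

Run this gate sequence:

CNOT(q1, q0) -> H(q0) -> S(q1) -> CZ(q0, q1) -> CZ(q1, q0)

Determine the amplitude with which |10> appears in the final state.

|10> carries amplitude sqrt(2)/2 in the final state.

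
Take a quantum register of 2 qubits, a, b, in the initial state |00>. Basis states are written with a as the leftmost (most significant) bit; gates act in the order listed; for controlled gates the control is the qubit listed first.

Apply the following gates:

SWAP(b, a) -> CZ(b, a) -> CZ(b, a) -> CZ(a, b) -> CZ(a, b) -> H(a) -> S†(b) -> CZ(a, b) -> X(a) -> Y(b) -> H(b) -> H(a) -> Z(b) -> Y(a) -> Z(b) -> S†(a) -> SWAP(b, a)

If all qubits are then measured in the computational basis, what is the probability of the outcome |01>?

The probability of measuring |01> is 1/2.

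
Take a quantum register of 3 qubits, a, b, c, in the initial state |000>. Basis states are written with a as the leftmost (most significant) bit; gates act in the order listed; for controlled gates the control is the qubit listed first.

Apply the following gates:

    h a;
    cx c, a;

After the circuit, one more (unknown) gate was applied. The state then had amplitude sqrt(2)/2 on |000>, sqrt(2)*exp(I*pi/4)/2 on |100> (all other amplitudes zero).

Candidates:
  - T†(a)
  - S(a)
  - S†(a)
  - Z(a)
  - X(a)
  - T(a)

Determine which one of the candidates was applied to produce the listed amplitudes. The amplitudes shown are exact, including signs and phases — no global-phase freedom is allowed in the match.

It was T(a) that produced the state shown.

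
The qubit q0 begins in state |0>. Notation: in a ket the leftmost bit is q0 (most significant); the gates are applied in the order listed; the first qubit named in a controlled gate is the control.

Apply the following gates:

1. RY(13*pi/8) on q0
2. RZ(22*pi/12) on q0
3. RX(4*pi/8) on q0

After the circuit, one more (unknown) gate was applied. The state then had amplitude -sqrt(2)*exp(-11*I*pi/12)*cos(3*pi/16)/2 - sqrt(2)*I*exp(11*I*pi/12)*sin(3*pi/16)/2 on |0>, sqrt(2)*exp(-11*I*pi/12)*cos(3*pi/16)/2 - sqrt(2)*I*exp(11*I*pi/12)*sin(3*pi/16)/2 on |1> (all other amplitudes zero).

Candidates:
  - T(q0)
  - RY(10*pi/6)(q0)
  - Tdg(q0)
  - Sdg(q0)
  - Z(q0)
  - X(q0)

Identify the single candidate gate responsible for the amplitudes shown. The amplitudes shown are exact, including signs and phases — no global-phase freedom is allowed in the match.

It was Sdg(q0) that produced the state shown.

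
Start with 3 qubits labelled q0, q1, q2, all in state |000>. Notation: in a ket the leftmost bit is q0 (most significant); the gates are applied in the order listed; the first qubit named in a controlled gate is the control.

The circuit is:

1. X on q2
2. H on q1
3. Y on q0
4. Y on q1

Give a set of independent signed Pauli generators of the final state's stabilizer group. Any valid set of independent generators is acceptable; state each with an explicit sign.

The final state is stabilized by the group generated by -IXI, -ZII, -IIZ; other independent generating sets are equally valid.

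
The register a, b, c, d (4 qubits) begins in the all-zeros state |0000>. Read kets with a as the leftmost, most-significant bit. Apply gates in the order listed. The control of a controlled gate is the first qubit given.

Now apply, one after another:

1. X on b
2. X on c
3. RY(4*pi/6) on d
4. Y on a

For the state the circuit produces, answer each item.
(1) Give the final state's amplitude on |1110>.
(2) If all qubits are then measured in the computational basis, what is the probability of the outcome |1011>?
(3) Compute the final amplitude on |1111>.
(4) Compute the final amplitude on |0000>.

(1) |1110> carries amplitude I/2 in the final state.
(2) Outcome |1011> occurs with probability 0.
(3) The amplitude on |1111> is sqrt(3)*I/2.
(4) The amplitude on |0000> is 0.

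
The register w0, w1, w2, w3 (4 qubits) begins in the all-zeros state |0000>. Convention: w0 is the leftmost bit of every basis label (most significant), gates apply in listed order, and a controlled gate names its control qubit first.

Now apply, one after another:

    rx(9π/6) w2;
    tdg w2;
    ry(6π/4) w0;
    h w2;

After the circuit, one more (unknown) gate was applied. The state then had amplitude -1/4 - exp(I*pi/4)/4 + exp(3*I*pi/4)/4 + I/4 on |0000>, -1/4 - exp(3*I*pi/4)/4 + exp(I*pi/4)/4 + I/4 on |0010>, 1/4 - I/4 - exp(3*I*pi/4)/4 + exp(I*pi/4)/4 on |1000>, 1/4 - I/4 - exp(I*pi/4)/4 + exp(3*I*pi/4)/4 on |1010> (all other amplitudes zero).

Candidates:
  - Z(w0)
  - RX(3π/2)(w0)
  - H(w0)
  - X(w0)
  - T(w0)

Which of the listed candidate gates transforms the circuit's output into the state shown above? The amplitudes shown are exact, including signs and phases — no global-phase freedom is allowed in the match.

The applied gate was RX(3π/2)(w0).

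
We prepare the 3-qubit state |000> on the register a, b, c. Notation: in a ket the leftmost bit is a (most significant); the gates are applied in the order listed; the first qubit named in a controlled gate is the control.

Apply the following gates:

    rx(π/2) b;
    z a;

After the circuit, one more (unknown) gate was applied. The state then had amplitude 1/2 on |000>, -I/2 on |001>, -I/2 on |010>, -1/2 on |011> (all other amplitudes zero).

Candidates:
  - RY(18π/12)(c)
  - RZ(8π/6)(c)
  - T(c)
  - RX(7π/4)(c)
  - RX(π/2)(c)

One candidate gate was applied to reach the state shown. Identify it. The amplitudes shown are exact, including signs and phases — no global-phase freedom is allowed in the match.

The unique candidate consistent with the amplitudes is RX(π/2)(c).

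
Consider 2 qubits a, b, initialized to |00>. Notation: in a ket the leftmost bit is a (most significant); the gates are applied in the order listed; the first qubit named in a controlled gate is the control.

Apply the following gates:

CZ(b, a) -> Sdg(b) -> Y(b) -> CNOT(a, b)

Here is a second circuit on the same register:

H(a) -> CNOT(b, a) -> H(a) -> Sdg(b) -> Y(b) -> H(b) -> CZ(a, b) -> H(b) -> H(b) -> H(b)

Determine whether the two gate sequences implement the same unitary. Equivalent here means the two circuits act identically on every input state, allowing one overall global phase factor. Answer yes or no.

Yes: on every input state the two circuits agree up to one overall phase factor.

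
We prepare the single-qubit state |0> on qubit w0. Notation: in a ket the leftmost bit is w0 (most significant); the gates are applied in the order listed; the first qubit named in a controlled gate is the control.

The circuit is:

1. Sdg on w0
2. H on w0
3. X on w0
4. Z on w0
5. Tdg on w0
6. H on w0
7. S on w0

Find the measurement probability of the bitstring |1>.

The probability of measuring |1> is sqrt(2)/4 + 1/2.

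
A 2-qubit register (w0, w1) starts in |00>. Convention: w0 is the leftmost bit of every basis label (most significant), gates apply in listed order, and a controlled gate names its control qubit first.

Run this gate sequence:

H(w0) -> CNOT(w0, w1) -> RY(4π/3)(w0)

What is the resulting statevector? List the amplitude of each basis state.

The final amplitudes are -sqrt(2)/4 on |00>, -sqrt(6)/4 on |01>, sqrt(6)/4 on |10>, -sqrt(2)/4 on |11>.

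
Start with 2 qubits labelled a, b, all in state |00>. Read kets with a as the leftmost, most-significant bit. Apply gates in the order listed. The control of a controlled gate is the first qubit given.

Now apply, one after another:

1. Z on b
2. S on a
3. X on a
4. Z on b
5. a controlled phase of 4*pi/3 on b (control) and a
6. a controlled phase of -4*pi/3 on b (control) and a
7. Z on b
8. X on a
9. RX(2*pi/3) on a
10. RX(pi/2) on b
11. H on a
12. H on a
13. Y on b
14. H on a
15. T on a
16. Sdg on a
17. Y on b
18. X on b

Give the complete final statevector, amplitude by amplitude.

After the circuit, the state carries amplitude -sqrt(3)/4 - I/4 on |00>, 1/4 - sqrt(3)*I/4 on |01>, (-1 - sqrt(3)*I)*exp(I*pi/4)/4 on |10>, (sqrt(3) - I)*exp(I*pi/4)/4 on |11>. Key observation: gates 3-8 undo each other exactly, leaving only the rest of the circuit to track.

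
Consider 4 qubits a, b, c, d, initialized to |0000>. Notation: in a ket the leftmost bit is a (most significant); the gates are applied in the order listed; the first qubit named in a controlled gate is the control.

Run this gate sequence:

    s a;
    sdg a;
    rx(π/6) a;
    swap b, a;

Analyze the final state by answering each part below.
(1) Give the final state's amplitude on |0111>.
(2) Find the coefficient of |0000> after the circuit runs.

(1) The final state's coefficient on |0111> equals 0.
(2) |0000> carries amplitude sqrt(2)/4 + sqrt(6)/4 in the final state.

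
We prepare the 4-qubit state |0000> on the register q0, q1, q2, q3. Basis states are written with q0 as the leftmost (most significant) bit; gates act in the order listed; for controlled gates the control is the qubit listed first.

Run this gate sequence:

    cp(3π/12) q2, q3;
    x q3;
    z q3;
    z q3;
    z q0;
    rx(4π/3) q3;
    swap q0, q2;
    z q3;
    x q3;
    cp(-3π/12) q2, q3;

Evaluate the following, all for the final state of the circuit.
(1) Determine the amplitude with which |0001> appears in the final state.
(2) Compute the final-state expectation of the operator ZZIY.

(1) |0001> carries amplitude -sqrt(3)*I/2 in the final state.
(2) In the final state, ZZIY has expectation -sqrt(3)/2.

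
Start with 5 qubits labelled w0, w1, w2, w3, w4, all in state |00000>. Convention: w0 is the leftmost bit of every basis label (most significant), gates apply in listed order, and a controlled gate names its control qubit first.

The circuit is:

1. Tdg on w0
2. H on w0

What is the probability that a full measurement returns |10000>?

A full measurement returns |10000> with probability 1/2.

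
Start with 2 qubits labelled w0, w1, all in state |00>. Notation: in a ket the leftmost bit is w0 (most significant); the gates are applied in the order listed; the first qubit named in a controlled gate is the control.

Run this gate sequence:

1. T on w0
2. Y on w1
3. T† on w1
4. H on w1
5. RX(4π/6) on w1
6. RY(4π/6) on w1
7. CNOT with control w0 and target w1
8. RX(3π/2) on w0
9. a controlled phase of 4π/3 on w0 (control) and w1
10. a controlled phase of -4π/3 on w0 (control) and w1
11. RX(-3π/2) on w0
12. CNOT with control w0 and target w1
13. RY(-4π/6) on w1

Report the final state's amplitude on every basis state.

The final amplitudes are (sqrt(6) - sqrt(2)*I)*exp(3*I*pi/4)/4 on |00>, (-sqrt(6) + sqrt(2)*I)*exp(3*I*pi/4)/4 on |01>, 0 on |10>, 0 on |11>. Key observation: the block from step 6 through step 13 cancels to the identity and can be dropped.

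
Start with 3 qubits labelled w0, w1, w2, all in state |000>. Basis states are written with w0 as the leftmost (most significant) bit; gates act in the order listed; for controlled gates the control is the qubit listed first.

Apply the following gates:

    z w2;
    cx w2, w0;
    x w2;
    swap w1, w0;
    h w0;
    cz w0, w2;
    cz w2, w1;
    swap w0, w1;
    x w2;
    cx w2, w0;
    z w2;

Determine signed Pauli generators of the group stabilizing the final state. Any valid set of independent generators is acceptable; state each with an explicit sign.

One valid set of independent stabilizer generators is -IXI, +ZII, +IIZ (any independent generating set of the same group is equally correct).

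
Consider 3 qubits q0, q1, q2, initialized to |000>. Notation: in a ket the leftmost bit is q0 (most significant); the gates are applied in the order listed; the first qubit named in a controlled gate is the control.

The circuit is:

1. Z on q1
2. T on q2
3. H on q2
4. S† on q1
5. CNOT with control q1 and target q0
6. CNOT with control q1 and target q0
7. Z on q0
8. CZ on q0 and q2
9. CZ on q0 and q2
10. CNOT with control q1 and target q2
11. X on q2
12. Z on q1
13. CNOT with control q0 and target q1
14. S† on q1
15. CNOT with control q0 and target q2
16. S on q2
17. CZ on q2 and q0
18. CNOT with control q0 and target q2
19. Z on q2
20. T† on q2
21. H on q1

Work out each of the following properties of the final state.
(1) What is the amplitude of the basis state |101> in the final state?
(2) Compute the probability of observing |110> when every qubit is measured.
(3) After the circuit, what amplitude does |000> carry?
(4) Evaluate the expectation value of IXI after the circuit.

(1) |101> carries amplitude 0 in the final state. Key observation: gates 5-6 undo each other exactly, leaving only the rest of the circuit to track.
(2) A full measurement returns |110> with probability 0.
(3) |000> carries amplitude 1/2 in the final state.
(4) The observable IXI averages to 1.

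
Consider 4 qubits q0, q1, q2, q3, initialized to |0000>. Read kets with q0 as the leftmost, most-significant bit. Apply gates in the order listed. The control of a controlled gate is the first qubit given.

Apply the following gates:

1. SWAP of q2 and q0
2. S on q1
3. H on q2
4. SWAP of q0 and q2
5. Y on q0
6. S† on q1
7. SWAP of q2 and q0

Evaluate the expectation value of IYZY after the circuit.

In the final state, IYZY has expectation 0.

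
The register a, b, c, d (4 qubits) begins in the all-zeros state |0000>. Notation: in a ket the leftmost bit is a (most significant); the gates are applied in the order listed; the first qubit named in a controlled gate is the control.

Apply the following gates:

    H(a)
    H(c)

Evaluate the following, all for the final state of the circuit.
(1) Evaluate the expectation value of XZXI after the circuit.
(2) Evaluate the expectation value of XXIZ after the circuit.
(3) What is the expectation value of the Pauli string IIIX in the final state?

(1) The observable XZXI averages to 1.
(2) The observable XXIZ averages to 0.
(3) The observable IIIX averages to 0.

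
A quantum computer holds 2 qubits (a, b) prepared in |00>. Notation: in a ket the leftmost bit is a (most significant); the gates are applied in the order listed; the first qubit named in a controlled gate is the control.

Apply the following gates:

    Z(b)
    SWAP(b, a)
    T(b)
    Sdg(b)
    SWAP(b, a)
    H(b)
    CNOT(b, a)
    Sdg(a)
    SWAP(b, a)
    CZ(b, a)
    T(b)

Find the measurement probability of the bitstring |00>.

A full measurement returns |00> with probability 1/2.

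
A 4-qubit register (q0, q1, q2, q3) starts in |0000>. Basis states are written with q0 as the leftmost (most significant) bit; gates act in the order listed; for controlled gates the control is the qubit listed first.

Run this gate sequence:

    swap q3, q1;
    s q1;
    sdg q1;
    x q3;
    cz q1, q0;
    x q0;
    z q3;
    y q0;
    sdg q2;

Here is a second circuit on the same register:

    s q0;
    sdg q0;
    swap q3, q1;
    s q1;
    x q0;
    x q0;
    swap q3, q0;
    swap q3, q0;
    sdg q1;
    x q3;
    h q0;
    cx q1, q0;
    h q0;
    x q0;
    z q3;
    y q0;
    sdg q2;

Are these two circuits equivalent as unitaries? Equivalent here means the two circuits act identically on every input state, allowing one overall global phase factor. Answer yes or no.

Yes, they are equivalent — the unitaries differ by at most a global phase.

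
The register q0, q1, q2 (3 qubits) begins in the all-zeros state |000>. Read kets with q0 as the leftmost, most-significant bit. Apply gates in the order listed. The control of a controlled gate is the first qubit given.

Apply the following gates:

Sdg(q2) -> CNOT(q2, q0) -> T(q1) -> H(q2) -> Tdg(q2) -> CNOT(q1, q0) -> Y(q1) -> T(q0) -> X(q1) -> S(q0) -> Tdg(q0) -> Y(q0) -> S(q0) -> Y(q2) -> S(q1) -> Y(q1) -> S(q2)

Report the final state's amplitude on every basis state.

The resulting statevector has amplitude -sqrt(2)*exp(I*pi/4)/2 on |110>, -sqrt(2)/2 on |111>, and 0 on every other basis state.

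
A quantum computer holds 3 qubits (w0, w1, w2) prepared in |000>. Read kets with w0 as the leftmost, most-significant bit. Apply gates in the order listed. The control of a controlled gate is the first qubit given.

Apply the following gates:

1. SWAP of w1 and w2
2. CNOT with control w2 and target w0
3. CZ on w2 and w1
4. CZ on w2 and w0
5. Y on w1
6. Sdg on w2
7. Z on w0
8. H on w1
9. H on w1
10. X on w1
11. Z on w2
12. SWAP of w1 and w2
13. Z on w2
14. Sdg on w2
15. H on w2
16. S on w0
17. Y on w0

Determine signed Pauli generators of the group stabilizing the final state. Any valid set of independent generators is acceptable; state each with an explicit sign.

The final state is stabilized by the group generated by +IIX, -ZII, +IZI; other independent generating sets are equally valid.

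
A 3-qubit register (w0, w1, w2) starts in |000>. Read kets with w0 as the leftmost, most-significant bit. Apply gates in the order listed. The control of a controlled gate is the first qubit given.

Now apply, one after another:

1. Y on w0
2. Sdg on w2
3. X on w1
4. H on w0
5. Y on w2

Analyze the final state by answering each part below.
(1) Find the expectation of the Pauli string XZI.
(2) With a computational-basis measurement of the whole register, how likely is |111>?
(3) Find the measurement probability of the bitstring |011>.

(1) In the final state, XZI has expectation 1.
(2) A full measurement returns |111> with probability 1/2.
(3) The probability of measuring |011> is 1/2.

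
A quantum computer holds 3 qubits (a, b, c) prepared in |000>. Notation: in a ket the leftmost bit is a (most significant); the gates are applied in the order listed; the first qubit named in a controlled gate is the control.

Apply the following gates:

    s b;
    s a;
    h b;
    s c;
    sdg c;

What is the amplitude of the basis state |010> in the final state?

|010> carries amplitude sqrt(2)/2 in the final state. Key observation: gates 4-5 undo each other exactly, leaving only the rest of the circuit to track.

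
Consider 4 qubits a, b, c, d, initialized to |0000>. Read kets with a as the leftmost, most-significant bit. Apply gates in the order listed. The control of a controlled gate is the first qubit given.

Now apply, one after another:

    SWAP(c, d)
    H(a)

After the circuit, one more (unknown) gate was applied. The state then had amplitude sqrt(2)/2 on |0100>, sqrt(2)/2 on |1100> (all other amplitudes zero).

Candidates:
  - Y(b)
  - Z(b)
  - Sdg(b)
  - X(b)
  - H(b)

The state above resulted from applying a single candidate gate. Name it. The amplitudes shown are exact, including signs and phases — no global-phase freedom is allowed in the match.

The unique candidate consistent with the amplitudes is X(b).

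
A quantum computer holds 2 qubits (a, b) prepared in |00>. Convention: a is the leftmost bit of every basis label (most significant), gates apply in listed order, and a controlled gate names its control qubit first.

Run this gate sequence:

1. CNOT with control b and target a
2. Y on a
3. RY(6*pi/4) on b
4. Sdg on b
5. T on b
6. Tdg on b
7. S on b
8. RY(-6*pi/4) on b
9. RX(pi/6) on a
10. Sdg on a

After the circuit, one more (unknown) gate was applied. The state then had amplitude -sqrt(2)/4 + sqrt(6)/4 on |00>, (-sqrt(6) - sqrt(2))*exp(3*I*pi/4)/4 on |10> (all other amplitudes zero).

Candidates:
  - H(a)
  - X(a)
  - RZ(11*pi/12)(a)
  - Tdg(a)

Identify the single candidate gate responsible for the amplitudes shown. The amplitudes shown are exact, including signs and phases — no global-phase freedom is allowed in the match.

The applied gate was Tdg(a).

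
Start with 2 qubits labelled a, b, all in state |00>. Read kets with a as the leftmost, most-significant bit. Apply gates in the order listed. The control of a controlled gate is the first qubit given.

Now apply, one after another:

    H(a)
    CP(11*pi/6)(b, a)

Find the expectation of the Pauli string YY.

In the final state, YY has expectation 0.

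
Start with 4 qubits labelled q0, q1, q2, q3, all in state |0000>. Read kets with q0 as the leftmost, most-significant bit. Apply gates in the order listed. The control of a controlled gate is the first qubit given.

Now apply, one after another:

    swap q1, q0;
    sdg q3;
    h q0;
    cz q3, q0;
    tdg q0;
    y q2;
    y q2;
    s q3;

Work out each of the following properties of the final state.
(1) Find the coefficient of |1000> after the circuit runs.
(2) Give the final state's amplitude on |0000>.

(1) The final state's coefficient on |1000> equals -sqrt(2)*exp(3*I*pi/4)/2.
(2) |0000> carries amplitude sqrt(2)/2 in the final state.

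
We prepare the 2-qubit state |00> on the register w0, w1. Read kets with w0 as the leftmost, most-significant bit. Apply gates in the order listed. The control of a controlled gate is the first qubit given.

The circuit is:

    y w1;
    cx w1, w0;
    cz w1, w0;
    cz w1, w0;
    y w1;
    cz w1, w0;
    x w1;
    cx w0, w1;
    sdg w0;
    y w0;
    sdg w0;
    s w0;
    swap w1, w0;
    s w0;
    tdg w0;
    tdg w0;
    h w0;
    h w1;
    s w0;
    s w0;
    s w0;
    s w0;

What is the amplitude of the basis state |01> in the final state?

|01> carries amplitude -1/2 in the final state. Key observation: the block from step 19 through step 22 cancels to the identity and can be dropped.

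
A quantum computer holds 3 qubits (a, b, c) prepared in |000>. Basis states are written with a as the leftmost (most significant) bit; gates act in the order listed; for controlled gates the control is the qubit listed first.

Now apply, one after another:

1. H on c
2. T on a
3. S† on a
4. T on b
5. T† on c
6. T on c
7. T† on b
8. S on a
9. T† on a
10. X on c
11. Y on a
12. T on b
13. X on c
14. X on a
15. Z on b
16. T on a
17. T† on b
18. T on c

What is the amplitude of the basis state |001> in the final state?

The final state's coefficient on |001> equals sqrt(2)*exp(3*I*pi/4)/2. Key observation: the block from step 2 through step 9 cancels to the identity and can be dropped.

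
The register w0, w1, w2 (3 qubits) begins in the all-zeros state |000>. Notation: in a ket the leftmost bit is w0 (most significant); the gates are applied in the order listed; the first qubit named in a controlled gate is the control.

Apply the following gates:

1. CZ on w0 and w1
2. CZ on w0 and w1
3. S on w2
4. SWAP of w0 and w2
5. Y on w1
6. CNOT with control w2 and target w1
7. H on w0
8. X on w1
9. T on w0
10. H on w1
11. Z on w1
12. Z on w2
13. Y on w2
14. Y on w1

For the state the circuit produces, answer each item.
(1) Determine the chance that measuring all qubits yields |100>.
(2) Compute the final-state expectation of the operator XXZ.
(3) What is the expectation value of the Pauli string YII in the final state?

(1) The probability of measuring |100> is 0.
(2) The observable XXZ averages to -sqrt(2)/2.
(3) The expectation value of YII is sqrt(2)/2.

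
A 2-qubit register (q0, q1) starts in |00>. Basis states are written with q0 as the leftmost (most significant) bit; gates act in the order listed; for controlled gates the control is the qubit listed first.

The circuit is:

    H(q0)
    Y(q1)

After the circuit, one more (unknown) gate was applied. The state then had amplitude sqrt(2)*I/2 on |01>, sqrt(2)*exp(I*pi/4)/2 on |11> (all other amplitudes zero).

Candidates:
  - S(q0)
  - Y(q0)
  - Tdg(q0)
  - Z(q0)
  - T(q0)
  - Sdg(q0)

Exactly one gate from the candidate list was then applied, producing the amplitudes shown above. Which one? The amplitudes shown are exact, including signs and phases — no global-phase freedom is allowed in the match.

The unique candidate consistent with the amplitudes is Tdg(q0).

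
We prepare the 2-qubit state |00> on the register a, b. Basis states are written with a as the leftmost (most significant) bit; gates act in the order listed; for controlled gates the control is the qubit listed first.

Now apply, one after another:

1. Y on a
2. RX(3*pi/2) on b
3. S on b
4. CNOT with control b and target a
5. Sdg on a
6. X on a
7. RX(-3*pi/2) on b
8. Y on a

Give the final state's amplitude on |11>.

The amplitude on |11> is 1/2.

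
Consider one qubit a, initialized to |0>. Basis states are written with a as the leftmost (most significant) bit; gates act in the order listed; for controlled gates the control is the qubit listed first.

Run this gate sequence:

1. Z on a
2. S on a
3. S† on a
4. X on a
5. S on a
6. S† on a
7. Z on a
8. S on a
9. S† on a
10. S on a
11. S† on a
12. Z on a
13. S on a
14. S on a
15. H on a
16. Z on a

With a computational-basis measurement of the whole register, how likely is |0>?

A full measurement returns |0> with probability 1/2.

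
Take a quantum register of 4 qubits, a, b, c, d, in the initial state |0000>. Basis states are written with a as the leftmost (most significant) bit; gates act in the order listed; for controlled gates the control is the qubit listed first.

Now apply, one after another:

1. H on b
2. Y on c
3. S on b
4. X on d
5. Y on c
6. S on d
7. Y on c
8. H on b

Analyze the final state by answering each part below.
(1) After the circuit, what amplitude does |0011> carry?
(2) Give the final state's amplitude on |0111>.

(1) |0011> carries amplitude -1/2 - I/2 in the final state.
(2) |0111> carries amplitude -1/2 + I/2 in the final state.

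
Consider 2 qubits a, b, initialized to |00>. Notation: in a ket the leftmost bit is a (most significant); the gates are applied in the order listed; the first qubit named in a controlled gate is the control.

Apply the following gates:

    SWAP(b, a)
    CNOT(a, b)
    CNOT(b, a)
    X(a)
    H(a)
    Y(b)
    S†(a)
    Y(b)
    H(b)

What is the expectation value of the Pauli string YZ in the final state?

The observable YZ averages to 0.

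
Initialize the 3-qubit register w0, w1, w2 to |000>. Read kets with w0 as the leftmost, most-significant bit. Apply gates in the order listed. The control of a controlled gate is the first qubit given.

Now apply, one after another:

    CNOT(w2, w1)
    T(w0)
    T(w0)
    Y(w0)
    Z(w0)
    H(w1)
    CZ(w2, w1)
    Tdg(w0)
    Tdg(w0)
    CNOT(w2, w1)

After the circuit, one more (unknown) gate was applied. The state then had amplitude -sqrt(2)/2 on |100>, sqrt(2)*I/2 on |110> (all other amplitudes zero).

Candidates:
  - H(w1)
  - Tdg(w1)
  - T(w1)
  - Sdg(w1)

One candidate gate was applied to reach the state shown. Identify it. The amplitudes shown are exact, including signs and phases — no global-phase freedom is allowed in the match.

The unique candidate consistent with the amplitudes is Sdg(w1).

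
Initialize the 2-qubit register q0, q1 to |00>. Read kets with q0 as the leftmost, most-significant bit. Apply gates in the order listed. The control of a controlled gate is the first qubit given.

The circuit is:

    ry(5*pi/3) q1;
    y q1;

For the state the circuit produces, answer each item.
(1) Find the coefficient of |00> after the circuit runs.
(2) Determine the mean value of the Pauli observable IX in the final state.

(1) The amplitude on |00> is -I/2.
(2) The observable IX averages to sqrt(3)/2.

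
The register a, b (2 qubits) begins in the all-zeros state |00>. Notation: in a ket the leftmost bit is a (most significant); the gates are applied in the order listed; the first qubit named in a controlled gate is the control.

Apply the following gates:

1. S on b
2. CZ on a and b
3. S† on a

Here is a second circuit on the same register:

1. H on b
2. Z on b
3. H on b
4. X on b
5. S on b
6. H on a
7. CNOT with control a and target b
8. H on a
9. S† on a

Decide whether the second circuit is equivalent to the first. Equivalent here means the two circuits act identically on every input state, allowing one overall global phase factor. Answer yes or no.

No, they are not equivalent — no single phase factor reconciles the two unitaries.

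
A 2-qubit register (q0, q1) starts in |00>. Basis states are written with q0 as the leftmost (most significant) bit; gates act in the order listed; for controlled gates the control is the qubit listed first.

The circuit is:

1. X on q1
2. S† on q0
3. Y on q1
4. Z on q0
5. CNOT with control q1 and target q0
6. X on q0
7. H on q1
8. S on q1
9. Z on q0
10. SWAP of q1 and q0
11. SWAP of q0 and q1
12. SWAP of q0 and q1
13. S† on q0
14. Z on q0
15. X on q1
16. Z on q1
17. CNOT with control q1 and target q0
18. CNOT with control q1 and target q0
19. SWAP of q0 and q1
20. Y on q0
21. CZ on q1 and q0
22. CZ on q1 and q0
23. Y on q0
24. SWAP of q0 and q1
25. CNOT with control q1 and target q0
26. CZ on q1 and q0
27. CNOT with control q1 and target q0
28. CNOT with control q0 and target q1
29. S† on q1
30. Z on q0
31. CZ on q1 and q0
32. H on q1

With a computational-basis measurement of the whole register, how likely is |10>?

The probability of measuring |10> is 1/4.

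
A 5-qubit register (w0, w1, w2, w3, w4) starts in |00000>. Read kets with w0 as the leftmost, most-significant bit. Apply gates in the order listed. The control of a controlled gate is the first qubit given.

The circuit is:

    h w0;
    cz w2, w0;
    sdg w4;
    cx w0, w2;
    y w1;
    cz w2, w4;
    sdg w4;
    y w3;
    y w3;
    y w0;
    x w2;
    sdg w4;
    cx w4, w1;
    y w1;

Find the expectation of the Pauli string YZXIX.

The expectation value of YZXIX is 0.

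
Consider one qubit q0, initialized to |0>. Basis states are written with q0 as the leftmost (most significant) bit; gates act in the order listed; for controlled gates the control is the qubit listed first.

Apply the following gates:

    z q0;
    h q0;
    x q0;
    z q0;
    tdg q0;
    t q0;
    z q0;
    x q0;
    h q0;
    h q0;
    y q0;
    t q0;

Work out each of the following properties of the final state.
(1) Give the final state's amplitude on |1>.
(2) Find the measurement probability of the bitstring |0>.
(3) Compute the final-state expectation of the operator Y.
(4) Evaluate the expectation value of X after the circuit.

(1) The final state's coefficient on |1> equals sqrt(2)*exp(3*I*pi/4)/2. Key observation: the block from step 2 through step 9 cancels to the identity and can be dropped.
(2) A full measurement returns |0> with probability 1/2.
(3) In the final state, Y has expectation -sqrt(2)/2.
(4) The expectation value of X is -sqrt(2)/2.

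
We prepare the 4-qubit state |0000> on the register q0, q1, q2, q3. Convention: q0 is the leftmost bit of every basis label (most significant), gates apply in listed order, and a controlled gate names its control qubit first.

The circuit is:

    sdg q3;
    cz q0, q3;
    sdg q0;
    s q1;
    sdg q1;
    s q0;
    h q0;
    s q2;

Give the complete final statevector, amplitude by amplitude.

The resulting statevector has amplitude sqrt(2)/2 on |0000>, sqrt(2)/2 on |1000>, and 0 on every other basis state. Key observation: the block from step 3 through step 6 cancels to the identity and can be dropped.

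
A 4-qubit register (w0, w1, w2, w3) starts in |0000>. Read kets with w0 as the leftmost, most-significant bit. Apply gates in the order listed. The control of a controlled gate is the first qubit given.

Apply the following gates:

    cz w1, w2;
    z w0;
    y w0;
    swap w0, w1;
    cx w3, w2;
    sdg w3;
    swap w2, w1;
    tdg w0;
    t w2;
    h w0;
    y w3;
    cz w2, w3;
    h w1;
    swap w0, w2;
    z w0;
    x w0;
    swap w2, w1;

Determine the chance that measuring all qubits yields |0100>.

The probability of measuring |0100> is 0.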